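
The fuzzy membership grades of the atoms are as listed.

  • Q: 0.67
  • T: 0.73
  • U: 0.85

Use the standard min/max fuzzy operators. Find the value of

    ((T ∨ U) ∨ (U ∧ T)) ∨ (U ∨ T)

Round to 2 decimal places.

T ∨ U = max(a, b) on (0.73, 0.85) = 0.85
U ∧ T = min(a, b) on (0.85, 0.73) = 0.73
(T ∨ U) ∨ (U ∧ T) = max(a, b) on (0.85, 0.73) = 0.85
U ∨ T = max(a, b) on (0.85, 0.73) = 0.85
((T ∨ U) ∨ (U ∧ T)) ∨ (U ∨ T) = max(a, b) on (0.85, 0.85) = 0.85

0.85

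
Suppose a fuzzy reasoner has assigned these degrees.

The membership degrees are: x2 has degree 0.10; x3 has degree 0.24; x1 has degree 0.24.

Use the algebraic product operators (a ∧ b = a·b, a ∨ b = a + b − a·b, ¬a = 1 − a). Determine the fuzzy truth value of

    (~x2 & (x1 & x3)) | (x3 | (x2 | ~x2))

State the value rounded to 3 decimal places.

0.935

~x2 = 1 − 0.1000 = 0.9000
x1 & x3 = a·b on (0.2400, 0.2400) = 0.0576
~x2 & (x1 & x3) = a·b on (0.9000, 0.0576) = 0.0518
~x2 = 1 − 0.1000 = 0.9000
x2 | ~x2 = a + b − a·b on (0.1000, 0.9000) = 0.9100
x3 | (x2 | ~x2) = a + b − a·b on (0.2400, 0.9100) = 0.9316
(~x2 & (x1 & x3)) | (x3 | (x2 | ~x2)) = a + b − a·b on (0.0518, 0.9316) = 0.9351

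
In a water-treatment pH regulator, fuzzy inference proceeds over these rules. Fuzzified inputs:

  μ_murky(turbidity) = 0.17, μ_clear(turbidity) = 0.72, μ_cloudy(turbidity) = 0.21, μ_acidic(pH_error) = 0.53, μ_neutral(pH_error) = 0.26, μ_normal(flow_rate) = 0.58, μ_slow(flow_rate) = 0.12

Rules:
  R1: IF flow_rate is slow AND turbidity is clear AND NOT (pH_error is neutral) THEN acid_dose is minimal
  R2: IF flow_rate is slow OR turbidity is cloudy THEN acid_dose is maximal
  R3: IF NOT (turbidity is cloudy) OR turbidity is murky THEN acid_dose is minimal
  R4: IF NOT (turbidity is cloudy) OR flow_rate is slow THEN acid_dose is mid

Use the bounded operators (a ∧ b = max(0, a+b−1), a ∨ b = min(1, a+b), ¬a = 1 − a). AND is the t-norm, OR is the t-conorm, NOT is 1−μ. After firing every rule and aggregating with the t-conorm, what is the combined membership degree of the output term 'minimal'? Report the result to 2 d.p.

R1: slow=0.12, clear=0.72, ¬neutral=1−0.26=0.74; AND[max(0, a+b−1)] → w = 0.00
R2: slow=0.12, cloudy=0.21; OR[min(1, a+b)] → w = 0.33
R3: ¬cloudy=1−0.21=0.79, murky=0.17; OR[min(1, a+b)] → w = 0.96
R4: ¬cloudy=1−0.21=0.79, slow=0.12; OR[min(1, a+b)] → w = 0.91
Rules with consequent 'minimal': {R1, R3} → strengths 0.00, 0.96
Aggregate via t-conorm [min(1, a+b)]: 0.96

0.96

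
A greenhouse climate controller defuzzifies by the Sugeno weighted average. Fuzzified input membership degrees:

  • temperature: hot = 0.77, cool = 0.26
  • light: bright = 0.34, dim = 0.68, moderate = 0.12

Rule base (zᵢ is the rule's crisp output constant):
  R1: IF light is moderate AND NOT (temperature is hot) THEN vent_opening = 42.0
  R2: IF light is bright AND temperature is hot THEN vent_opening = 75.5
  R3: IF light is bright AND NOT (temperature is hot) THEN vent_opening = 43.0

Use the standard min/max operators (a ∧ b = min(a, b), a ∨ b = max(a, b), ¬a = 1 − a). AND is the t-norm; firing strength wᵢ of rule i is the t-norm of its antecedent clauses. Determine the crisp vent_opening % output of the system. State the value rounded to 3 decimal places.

58.841

R1 (z=42.0): moderate=0.12, ¬hot=1−0.77=0.23; AND[min(a, b)] → w = 0.12
R2 (z=75.5): bright=0.34, hot=0.77; AND[min(a, b)] → w = 0.34
R3 (z=43.0): bright=0.34, ¬hot=1−0.77=0.23; AND[min(a, b)] → w = 0.23
Weighted average = (0.12·42.0 + 0.34·75.5 + 0.23·43.0) / (0.12 + 0.34 + 0.23)
  = 40.6000 / 0.6900 = 58.841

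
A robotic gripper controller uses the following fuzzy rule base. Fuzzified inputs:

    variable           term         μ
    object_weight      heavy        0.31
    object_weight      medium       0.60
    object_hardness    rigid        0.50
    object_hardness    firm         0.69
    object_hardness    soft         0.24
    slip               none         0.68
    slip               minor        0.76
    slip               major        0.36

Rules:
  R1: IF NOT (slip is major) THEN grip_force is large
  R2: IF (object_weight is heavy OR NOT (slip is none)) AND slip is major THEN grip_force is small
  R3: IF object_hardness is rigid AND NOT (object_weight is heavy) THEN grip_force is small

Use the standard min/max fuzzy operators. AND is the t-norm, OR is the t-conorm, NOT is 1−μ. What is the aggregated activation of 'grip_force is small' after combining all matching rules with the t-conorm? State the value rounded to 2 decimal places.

R1: ¬major=1−0.36=0.64 → w = 0.64
R2: (heavy=0.31 OR ¬none=1−0.68=0.32) = 0.32; AND[min(a, b)] with major=0.36 → w = 0.32
R3: rigid=0.50, ¬heavy=1−0.31=0.69; AND[min(a, b)] → w = 0.50
Rules with consequent 'small': {R2, R3} → strengths 0.32, 0.50
Aggregate via t-conorm [max(a, b)]: 0.50

0.50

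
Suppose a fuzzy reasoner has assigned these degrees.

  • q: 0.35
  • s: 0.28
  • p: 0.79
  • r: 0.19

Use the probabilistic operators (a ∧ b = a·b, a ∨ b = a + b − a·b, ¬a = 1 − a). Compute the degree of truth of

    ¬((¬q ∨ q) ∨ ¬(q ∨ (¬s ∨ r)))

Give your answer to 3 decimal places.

0.194

¬q = 1 − 0.3500 = 0.6500
¬q ∨ q = a + b − a·b on (0.6500, 0.3500) = 0.7725
¬s = 1 − 0.2800 = 0.7200
¬s ∨ r = a + b − a·b on (0.7200, 0.1900) = 0.7732
q ∨ (¬s ∨ r) = a + b − a·b on (0.3500, 0.7732) = 0.8526
¬(q ∨ (¬s ∨ r)) = 1 − 0.8526 = 0.1474
(¬q ∨ q) ∨ ¬(q ∨ (¬s ∨ r)) = a + b − a·b on (0.7725, 0.1474) = 0.8060
¬((¬q ∨ q) ∨ ¬(q ∨ (¬s ∨ r))) = 1 − 0.8060 = 0.1940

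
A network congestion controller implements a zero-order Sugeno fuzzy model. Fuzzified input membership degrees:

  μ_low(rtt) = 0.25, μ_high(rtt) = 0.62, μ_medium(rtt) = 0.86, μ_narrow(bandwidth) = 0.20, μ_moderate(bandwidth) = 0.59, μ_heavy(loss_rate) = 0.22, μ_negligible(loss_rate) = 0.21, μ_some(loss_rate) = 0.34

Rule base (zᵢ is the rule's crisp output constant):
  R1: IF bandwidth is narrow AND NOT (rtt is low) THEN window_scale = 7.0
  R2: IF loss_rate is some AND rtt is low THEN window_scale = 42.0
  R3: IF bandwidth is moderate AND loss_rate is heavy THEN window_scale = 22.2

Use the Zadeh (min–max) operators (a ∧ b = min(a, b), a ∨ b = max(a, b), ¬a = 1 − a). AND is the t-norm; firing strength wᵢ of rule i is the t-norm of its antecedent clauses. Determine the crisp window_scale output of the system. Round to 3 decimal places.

25.051

R1 (z=7.0): narrow=0.20, ¬low=1−0.25=0.75; AND[min(a, b)] → w = 0.20
R2 (z=42.0): some=0.34, low=0.25; AND[min(a, b)] → w = 0.25
R3 (z=22.2): moderate=0.59, heavy=0.22; AND[min(a, b)] → w = 0.22
Weighted average = (0.20·7.0 + 0.25·42.0 + 0.22·22.2) / (0.20 + 0.25 + 0.22)
  = 16.7840 / 0.6700 = 25.051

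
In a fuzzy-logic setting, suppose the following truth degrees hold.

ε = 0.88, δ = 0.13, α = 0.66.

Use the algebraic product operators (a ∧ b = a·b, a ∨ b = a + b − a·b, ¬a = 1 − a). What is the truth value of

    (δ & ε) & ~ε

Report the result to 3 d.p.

δ & ε = a·b on (0.1300, 0.8800) = 0.1144
~ε = 1 − 0.8800 = 0.1200
(δ & ε) & ~ε = a·b on (0.1144, 0.1200) = 0.0137

0.014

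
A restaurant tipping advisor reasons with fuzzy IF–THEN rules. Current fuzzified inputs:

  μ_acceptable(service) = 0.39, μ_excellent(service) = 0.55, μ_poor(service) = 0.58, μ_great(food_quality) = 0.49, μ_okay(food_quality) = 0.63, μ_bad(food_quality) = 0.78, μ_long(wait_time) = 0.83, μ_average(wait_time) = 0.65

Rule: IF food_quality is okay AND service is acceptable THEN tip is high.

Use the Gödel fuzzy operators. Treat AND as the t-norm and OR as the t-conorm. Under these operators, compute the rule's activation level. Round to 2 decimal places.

0.39

firing strength: okay=0.63, acceptable=0.39; AND[min(a, b)] → w = 0.39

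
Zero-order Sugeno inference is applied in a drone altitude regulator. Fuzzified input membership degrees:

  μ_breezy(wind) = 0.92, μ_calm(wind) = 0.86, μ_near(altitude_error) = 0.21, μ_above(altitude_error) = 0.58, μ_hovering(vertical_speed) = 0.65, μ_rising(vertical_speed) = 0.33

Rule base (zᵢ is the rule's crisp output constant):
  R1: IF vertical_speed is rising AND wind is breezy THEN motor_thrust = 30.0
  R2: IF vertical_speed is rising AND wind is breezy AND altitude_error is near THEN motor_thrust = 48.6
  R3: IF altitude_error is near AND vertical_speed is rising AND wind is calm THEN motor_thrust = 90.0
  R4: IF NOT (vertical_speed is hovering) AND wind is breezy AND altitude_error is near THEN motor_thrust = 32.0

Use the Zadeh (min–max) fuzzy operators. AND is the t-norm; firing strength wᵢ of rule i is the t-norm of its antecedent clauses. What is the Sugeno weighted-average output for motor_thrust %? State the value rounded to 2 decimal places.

47.63

R1 (z=30.0): rising=0.33, breezy=0.92; AND[min(a, b)] → w = 0.33
R2 (z=48.6): rising=0.33, breezy=0.92, near=0.21; AND[min(a, b)] → w = 0.21
R3 (z=90.0): near=0.21, rising=0.33, calm=0.86; AND[min(a, b)] → w = 0.21
R4 (z=32.0): ¬hovering=1−0.65=0.35, breezy=0.92, near=0.21; AND[min(a, b)] → w = 0.21
Weighted average = (0.33·30.0 + 0.21·48.6 + 0.21·90.0 + 0.21·32.0) / (0.33 + 0.21 + 0.21 + 0.21)
  = 45.7260 / 0.9600 = 47.63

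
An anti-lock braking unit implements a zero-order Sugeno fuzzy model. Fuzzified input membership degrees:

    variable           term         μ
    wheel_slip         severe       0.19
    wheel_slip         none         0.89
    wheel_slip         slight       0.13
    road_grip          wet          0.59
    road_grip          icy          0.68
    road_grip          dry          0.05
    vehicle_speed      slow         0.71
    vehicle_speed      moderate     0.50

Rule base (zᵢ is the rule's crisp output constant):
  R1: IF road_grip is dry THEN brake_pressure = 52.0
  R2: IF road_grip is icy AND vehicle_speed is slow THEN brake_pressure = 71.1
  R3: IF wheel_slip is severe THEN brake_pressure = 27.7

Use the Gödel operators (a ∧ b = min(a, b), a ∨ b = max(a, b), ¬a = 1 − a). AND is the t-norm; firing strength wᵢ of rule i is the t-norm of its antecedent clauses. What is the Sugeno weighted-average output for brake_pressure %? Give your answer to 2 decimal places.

R1 (z=52.0): dry=0.05 → w = 0.05
R2 (z=71.1): icy=0.68, slow=0.71; AND[min(a, b)] → w = 0.68
R3 (z=27.7): severe=0.19 → w = 0.19
Weighted average = (0.05·52.0 + 0.68·71.1 + 0.19·27.7) / (0.05 + 0.68 + 0.19)
  = 56.2110 / 0.9200 = 61.10

61.10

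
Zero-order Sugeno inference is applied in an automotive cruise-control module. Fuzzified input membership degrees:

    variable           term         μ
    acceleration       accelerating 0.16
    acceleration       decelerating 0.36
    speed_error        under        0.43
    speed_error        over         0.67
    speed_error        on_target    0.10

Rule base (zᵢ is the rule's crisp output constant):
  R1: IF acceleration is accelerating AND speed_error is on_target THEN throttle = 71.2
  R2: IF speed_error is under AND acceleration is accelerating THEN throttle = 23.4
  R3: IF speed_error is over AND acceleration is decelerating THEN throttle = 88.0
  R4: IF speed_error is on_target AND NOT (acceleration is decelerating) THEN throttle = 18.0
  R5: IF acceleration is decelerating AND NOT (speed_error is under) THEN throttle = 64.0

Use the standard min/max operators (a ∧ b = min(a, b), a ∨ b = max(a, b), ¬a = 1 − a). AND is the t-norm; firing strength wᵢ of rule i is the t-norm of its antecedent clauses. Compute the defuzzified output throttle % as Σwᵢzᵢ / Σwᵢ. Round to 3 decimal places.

R1 (z=71.2): accelerating=0.16, on_target=0.10; AND[min(a, b)] → w = 0.10
R2 (z=23.4): under=0.43, accelerating=0.16; AND[min(a, b)] → w = 0.16
R3 (z=88.0): over=0.67, decelerating=0.36; AND[min(a, b)] → w = 0.36
R4 (z=18.0): on_target=0.10, ¬decelerating=1−0.36=0.64; AND[min(a, b)] → w = 0.10
R5 (z=64.0): decelerating=0.36, ¬under=1−0.43=0.57; AND[min(a, b)] → w = 0.36
Weighted average = (0.10·71.2 + 0.16·23.4 + 0.36·88.0 + 0.10·18.0 + 0.36·64.0) / (0.10 + 0.16 + 0.36 + 0.10 + 0.36)
  = 67.3840 / 1.0800 = 62.393

62.393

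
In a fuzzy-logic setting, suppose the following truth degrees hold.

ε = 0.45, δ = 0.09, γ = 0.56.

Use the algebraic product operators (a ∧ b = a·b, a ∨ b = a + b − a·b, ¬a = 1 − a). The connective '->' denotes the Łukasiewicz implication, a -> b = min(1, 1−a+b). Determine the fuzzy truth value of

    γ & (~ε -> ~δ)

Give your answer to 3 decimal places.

~ε = 1 − 0.4500 = 0.5500
~δ = 1 − 0.0900 = 0.9100
~ε -> ~δ  [Łukasiewicz: min(1, 1−a+b)] with a=0.5500, b=0.9100 → 1.0000
γ & (~ε -> ~δ) = a·b on (0.5600, 1.0000) = 0.5600

0.560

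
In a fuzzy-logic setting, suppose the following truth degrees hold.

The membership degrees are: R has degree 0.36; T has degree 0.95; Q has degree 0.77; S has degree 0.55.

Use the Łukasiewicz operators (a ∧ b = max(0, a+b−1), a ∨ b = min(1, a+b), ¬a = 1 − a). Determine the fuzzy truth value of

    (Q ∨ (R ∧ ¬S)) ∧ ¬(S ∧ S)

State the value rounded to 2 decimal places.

0.67

¬S = 1 − 0.55 = 0.45
R ∧ ¬S = max(0, a+b−1) on (0.36, 0.45) = 0.00
Q ∨ (R ∧ ¬S) = min(1, a+b) on (0.77, 0.00) = 0.77
S ∧ S = max(0, a+b−1) on (0.55, 0.55) = 0.10
¬(S ∧ S) = 1 − 0.10 = 0.90
(Q ∨ (R ∧ ¬S)) ∧ ¬(S ∧ S) = max(0, a+b−1) on (0.77, 0.90) = 0.67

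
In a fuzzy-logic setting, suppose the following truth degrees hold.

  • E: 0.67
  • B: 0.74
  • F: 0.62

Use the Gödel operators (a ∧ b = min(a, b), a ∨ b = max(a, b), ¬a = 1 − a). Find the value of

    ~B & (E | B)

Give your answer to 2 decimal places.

~B = 1 − 0.74 = 0.26
E | B = max(a, b) on (0.67, 0.74) = 0.74
~B & (E | B) = min(a, b) on (0.26, 0.74) = 0.26

0.26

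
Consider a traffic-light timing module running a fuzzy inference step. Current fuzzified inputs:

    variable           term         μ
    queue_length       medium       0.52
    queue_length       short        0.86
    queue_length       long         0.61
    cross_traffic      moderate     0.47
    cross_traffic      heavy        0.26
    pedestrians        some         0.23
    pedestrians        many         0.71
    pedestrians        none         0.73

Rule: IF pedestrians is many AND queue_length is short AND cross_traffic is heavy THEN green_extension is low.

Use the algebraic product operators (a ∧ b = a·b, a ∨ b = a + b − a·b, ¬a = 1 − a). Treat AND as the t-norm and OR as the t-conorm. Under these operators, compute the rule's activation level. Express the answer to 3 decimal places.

firing strength: many=0.71, short=0.86, heavy=0.26; AND[a·b] → w = 0.1588

0.159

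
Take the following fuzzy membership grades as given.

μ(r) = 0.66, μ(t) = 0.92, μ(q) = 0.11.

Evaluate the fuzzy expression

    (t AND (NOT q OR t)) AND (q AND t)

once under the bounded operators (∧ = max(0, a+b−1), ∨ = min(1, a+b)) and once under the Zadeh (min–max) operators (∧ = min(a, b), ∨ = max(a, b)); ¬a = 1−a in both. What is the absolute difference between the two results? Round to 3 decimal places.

Under bounded:
  NOT q = 1 − 0.11 = 0.89
  NOT q OR t = min(1, a+b) on (0.89, 0.92) = 1.00
  t AND (NOT q OR t) = max(0, a+b−1) on (0.92, 1.00) = 0.92
  q AND t = max(0, a+b−1) on (0.11, 0.92) = 0.03
  (t AND (NOT q OR t)) AND (q AND t) = max(0, a+b−1) on (0.92, 0.03) = 0.00
  → value = 0.0000
Under Zadeh (min–max):
  NOT q = 1 − 0.11 = 0.89
  NOT q OR t = max(a, b) on (0.89, 0.92) = 0.92
  t AND (NOT q OR t) = min(a, b) on (0.92, 0.92) = 0.92
  q AND t = min(a, b) on (0.11, 0.92) = 0.11
  (t AND (NOT q OR t)) AND (q AND t) = min(a, b) on (0.92, 0.11) = 0.11
  → value = 0.1100
|0.0000 − 0.1100| = 0.110

0.110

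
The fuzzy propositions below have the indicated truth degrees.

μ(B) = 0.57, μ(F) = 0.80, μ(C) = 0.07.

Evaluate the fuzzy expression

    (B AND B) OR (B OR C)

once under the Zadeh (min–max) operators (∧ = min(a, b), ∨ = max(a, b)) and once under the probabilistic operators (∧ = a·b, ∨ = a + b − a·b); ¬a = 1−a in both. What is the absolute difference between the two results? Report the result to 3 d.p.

0.160

Under Zadeh (min–max):
  B AND B = min(a, b) on (0.57, 0.57) = 0.57
  B OR C = max(a, b) on (0.57, 0.07) = 0.57
  (B AND B) OR (B OR C) = max(a, b) on (0.57, 0.57) = 0.57
  → value = 0.5700
Under probabilistic:
  B AND B = a·b on (0.5700, 0.5700) = 0.3249
  B OR C = a + b − a·b on (0.5700, 0.0700) = 0.6001
  (B AND B) OR (B OR C) = a + b − a·b on (0.3249, 0.6001) = 0.7300
  → value = 0.7300
|0.5700 − 0.7300| = 0.160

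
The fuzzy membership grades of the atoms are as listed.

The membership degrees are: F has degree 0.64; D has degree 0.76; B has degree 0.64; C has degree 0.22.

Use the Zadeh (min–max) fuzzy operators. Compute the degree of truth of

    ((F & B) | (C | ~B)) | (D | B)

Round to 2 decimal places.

0.76

F & B = min(a, b) on (0.64, 0.64) = 0.64
~B = 1 − 0.64 = 0.36
C | ~B = max(a, b) on (0.22, 0.36) = 0.36
(F & B) | (C | ~B) = max(a, b) on (0.64, 0.36) = 0.64
D | B = max(a, b) on (0.76, 0.64) = 0.76
((F & B) | (C | ~B)) | (D | B) = max(a, b) on (0.64, 0.76) = 0.76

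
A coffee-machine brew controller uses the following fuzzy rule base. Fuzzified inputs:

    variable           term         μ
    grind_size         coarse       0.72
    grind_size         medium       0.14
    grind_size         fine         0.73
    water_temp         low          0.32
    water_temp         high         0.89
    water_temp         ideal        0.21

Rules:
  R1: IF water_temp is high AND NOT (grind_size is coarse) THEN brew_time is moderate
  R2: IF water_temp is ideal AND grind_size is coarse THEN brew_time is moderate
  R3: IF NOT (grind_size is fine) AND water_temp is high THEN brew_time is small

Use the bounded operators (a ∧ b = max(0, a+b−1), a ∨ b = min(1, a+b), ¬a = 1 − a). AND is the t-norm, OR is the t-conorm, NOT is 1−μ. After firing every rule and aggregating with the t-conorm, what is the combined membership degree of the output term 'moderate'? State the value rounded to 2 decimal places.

0.17

R1: high=0.89, ¬coarse=1−0.72=0.28; AND[max(0, a+b−1)] → w = 0.17
R2: ideal=0.21, coarse=0.72; AND[max(0, a+b−1)] → w = 0.00
R3: ¬fine=1−0.73=0.27, high=0.89; AND[max(0, a+b−1)] → w = 0.16
Rules with consequent 'moderate': {R1, R2} → strengths 0.17, 0.00
Aggregate via t-conorm [min(1, a+b)]: 0.17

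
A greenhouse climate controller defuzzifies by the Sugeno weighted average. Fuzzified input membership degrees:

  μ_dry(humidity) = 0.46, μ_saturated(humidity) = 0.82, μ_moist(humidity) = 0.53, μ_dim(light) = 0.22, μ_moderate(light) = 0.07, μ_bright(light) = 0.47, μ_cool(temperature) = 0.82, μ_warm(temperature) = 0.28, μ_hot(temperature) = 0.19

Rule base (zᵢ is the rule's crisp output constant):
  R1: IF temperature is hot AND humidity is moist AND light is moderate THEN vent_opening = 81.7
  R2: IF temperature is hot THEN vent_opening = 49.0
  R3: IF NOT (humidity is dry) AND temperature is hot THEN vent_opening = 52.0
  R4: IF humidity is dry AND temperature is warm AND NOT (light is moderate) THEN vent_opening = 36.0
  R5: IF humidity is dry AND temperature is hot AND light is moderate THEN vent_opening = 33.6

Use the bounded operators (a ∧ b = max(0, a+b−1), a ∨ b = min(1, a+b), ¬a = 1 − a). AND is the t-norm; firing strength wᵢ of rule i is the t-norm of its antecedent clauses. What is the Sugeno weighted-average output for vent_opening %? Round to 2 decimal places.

R1 (z=81.7): hot=0.19, moist=0.53, moderate=0.07; AND[max(0, a+b−1)] → w = 0.00
R2 (z=49.0): hot=0.19 → w = 0.19
R3 (z=52.0): ¬dry=1−0.46=0.54, hot=0.19; AND[max(0, a+b−1)] → w = 0.00
R4 (z=36.0): dry=0.46, warm=0.28, ¬moderate=1−0.07=0.93; AND[max(0, a+b−1)] → w = 0.00
R5 (z=33.6): dry=0.46, hot=0.19, moderate=0.07; AND[max(0, a+b−1)] → w = 0.00
Weighted average = (0.00·81.7 + 0.19·49.0 + 0.00·52.0 + 0.00·36.0 + 0.00·33.6) / (0.00 + 0.19 + 0.00 + 0.00 + 0.00)
  = 9.3100 / 0.1900 = 49.00

49.00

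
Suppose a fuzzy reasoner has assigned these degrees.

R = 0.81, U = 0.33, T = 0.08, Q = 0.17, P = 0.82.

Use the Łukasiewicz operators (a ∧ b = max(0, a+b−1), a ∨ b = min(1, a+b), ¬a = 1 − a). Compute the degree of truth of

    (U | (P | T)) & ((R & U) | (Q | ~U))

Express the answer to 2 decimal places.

P | T = min(1, a+b) on (0.82, 0.08) = 0.90
U | (P | T) = min(1, a+b) on (0.33, 0.90) = 1.00
R & U = max(0, a+b−1) on (0.81, 0.33) = 0.14
~U = 1 − 0.33 = 0.67
Q | ~U = min(1, a+b) on (0.17, 0.67) = 0.84
(R & U) | (Q | ~U) = min(1, a+b) on (0.14, 0.84) = 0.98
(U | (P | T)) & ((R & U) | (Q | ~U)) = max(0, a+b−1) on (1.00, 0.98) = 0.98

0.98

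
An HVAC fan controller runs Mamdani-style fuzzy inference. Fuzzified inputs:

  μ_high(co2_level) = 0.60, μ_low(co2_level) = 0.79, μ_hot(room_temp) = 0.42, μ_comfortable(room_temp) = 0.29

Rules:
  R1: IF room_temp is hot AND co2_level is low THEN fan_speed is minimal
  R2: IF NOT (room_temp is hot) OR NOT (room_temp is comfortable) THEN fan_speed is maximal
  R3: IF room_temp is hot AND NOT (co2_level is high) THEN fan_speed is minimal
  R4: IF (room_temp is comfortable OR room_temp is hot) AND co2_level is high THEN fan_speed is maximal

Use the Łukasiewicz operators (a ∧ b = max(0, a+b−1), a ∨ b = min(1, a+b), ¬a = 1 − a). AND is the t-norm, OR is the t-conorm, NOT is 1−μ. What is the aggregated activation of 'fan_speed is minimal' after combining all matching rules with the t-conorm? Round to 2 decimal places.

0.21

R1: hot=0.42, low=0.79; AND[max(0, a+b−1)] → w = 0.21
R2: ¬hot=1−0.42=0.58, ¬comfortable=1−0.29=0.71; OR[min(1, a+b)] → w = 1.00
R3: hot=0.42, ¬high=1−0.60=0.40; AND[max(0, a+b−1)] → w = 0.00
R4: (comfortable=0.29 OR hot=0.42) = 0.71; AND[max(0, a+b−1)] with high=0.60 → w = 0.31
Rules with consequent 'minimal': {R1, R3} → strengths 0.21, 0.00
Aggregate via t-conorm [min(1, a+b)]: 0.21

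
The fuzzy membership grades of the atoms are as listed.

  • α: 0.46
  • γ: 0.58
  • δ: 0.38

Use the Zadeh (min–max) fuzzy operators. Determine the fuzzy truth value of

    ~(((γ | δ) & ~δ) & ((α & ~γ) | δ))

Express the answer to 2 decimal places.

0.58

γ | δ = max(a, b) on (0.58, 0.38) = 0.58
~δ = 1 − 0.38 = 0.62
(γ | δ) & ~δ = min(a, b) on (0.58, 0.62) = 0.58
~γ = 1 − 0.58 = 0.42
α & ~γ = min(a, b) on (0.46, 0.42) = 0.42
(α & ~γ) | δ = max(a, b) on (0.42, 0.38) = 0.42
((γ | δ) & ~δ) & ((α & ~γ) | δ) = min(a, b) on (0.58, 0.42) = 0.42
~(((γ | δ) & ~δ) & ((α & ~γ) | δ)) = 1 − 0.42 = 0.58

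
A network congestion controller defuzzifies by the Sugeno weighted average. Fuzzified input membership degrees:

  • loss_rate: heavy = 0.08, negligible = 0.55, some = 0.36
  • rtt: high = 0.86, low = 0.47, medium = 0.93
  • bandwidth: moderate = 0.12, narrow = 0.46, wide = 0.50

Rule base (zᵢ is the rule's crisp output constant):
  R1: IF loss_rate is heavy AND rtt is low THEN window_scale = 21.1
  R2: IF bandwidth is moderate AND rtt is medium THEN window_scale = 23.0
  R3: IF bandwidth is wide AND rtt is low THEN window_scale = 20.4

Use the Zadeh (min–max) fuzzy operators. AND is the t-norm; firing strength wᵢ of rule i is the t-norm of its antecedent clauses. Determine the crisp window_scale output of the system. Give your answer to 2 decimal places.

R1 (z=21.1): heavy=0.08, low=0.47; AND[min(a, b)] → w = 0.08
R2 (z=23.0): moderate=0.12, medium=0.93; AND[min(a, b)] → w = 0.12
R3 (z=20.4): wide=0.50, low=0.47; AND[min(a, b)] → w = 0.47
Weighted average = (0.08·21.1 + 0.12·23.0 + 0.47·20.4) / (0.08 + 0.12 + 0.47)
  = 14.0360 / 0.6700 = 20.95

20.95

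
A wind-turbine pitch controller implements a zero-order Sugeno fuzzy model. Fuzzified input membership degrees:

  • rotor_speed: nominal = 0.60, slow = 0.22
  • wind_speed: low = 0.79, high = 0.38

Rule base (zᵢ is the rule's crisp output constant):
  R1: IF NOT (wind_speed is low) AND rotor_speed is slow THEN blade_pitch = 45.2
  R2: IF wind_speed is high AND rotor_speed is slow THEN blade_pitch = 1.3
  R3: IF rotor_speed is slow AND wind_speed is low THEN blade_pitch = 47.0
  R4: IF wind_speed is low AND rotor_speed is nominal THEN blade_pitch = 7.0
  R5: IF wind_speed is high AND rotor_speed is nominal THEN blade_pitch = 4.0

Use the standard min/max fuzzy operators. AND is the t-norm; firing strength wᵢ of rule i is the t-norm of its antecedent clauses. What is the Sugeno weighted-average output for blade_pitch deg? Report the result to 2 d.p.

R1 (z=45.2): ¬low=1−0.79=0.21, slow=0.22; AND[min(a, b)] → w = 0.21
R2 (z=1.3): high=0.38, slow=0.22; AND[min(a, b)] → w = 0.22
R3 (z=47.0): slow=0.22, low=0.79; AND[min(a, b)] → w = 0.22
R4 (z=7.0): low=0.79, nominal=0.60; AND[min(a, b)] → w = 0.60
R5 (z=4.0): high=0.38, nominal=0.60; AND[min(a, b)] → w = 0.38
Weighted average = (0.21·45.2 + 0.22·1.3 + 0.22·47.0 + 0.60·7.0 + 0.38·4.0) / (0.21 + 0.22 + 0.22 + 0.60 + 0.38)
  = 25.8380 / 1.6300 = 15.85

15.85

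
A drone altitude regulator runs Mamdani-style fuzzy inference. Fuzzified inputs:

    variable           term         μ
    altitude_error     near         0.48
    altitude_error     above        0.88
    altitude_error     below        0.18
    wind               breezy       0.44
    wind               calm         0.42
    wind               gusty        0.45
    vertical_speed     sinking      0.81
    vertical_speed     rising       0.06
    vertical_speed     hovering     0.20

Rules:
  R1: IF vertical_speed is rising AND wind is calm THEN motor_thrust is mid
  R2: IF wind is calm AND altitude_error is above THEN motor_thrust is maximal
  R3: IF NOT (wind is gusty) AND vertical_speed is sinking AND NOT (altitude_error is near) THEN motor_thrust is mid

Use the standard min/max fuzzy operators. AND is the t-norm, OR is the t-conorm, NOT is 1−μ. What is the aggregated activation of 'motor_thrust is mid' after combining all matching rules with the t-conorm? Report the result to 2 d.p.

0.52

R1: rising=0.06, calm=0.42; AND[min(a, b)] → w = 0.06
R2: calm=0.42, above=0.88; AND[min(a, b)] → w = 0.42
R3: ¬gusty=1−0.45=0.55, sinking=0.81, ¬near=1−0.48=0.52; AND[min(a, b)] → w = 0.52
Rules with consequent 'mid': {R1, R3} → strengths 0.06, 0.52
Aggregate via t-conorm [max(a, b)]: 0.52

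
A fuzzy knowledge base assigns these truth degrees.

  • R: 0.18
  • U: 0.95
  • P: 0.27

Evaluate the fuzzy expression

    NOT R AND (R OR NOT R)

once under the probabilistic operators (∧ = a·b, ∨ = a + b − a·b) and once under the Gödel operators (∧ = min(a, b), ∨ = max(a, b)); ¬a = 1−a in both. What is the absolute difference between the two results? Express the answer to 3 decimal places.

0.121

Under probabilistic:
  NOT R = 1 − 0.1800 = 0.8200
  NOT R = 1 − 0.1800 = 0.8200
  R OR NOT R = a + b − a·b on (0.1800, 0.8200) = 0.8524
  NOT R AND (R OR NOT R) = a·b on (0.8200, 0.8524) = 0.6990
  → value = 0.6990
Under Gödel:
  NOT R = 1 − 0.18 = 0.82
  NOT R = 1 − 0.18 = 0.82
  R OR NOT R = max(a, b) on (0.18, 0.82) = 0.82
  NOT R AND (R OR NOT R) = min(a, b) on (0.82, 0.82) = 0.82
  → value = 0.8200
|0.6990 − 0.8200| = 0.121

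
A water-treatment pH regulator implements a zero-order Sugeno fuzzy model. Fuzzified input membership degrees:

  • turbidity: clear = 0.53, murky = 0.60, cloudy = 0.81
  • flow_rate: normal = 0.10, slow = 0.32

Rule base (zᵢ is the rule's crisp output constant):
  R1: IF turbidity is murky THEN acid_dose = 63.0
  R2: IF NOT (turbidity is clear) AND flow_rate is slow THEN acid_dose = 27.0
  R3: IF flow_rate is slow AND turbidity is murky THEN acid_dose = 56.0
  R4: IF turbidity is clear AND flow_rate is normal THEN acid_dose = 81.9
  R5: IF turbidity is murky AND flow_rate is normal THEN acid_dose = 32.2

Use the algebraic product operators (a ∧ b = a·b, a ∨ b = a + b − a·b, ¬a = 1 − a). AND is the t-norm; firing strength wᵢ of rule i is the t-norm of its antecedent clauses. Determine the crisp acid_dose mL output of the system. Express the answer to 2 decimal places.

R1 (z=63.0): murky=0.60 → w = 0.6000
R2 (z=27.0): ¬clear=1−0.53=0.47, slow=0.32; AND[a·b] → w = 0.1504
R3 (z=56.0): slow=0.32, murky=0.60; AND[a·b] → w = 0.1920
R4 (z=81.9): clear=0.53, normal=0.10; AND[a·b] → w = 0.0530
R5 (z=32.2): murky=0.60, normal=0.10; AND[a·b] → w = 0.0600
Weighted average = (0.6000·63.0 + 0.1504·27.0 + 0.1920·56.0 + 0.0530·81.9 + 0.0600·32.2) / (0.6000 + 0.1504 + 0.1920 + 0.0530 + 0.0600)
  = 58.8855 / 1.0554 = 55.79

55.79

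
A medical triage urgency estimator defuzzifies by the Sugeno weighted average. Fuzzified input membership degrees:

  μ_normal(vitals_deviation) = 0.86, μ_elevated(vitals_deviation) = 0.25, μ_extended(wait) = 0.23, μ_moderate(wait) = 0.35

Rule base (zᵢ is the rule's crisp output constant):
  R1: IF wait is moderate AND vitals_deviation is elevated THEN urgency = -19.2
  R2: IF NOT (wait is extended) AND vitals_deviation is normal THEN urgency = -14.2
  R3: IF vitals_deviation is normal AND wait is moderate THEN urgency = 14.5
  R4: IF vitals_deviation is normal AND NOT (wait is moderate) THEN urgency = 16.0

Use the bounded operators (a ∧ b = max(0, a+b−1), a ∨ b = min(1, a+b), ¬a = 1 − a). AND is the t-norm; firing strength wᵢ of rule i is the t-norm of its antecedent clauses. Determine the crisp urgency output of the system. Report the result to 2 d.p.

R1 (z=-19.2): moderate=0.35, elevated=0.25; AND[max(0, a+b−1)] → w = 0.00
R2 (z=-14.2): ¬extended=1−0.23=0.77, normal=0.86; AND[max(0, a+b−1)] → w = 0.63
R3 (z=14.5): normal=0.86, moderate=0.35; AND[max(0, a+b−1)] → w = 0.21
R4 (z=16.0): normal=0.86, ¬moderate=1−0.35=0.65; AND[max(0, a+b−1)] → w = 0.51
Weighted average = (0.00·-19.2 + 0.63·-14.2 + 0.21·14.5 + 0.51·16.0) / (0.00 + 0.63 + 0.21 + 0.51)
  = 2.2590 / 1.3500 = 1.67

1.67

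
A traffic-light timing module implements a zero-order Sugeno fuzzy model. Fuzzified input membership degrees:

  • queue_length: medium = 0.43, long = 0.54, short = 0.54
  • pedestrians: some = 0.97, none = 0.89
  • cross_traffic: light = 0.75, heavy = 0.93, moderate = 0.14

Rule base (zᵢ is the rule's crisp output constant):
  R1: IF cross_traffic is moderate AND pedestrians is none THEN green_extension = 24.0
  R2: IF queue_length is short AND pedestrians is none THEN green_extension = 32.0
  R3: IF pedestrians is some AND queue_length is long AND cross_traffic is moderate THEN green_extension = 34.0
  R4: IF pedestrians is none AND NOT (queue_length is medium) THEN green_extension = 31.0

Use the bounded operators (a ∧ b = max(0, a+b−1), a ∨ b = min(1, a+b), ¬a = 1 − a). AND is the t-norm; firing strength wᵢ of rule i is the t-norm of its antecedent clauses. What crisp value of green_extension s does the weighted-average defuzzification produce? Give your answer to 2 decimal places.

31.24

R1 (z=24.0): moderate=0.14, none=0.89; AND[max(0, a+b−1)] → w = 0.03
R2 (z=32.0): short=0.54, none=0.89; AND[max(0, a+b−1)] → w = 0.43
R3 (z=34.0): some=0.97, long=0.54, moderate=0.14; AND[max(0, a+b−1)] → w = 0.00
R4 (z=31.0): none=0.89, ¬medium=1−0.43=0.57; AND[max(0, a+b−1)] → w = 0.46
Weighted average = (0.03·24.0 + 0.43·32.0 + 0.00·34.0 + 0.46·31.0) / (0.03 + 0.43 + 0.00 + 0.46)
  = 28.7400 / 0.9200 = 31.24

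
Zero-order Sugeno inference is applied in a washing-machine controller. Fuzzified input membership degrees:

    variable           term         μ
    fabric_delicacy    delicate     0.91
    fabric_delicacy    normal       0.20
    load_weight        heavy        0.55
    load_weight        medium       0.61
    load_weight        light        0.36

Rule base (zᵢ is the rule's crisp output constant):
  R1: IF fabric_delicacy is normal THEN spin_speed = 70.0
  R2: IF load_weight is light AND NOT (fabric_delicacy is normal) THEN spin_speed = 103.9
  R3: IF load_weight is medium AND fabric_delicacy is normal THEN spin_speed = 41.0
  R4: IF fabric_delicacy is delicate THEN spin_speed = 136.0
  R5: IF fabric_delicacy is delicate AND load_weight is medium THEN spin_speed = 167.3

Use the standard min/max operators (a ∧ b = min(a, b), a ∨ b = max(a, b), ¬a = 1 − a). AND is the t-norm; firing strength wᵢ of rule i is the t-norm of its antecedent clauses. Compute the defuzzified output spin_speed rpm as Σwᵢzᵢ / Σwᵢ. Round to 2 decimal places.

125.18

R1 (z=70.0): normal=0.20 → w = 0.20
R2 (z=103.9): light=0.36, ¬normal=1−0.20=0.80; AND[min(a, b)] → w = 0.36
R3 (z=41.0): medium=0.61, normal=0.20; AND[min(a, b)] → w = 0.20
R4 (z=136.0): delicate=0.91 → w = 0.91
R5 (z=167.3): delicate=0.91, medium=0.61; AND[min(a, b)] → w = 0.61
Weighted average = (0.20·70.0 + 0.36·103.9 + 0.20·41.0 + 0.91·136.0 + 0.61·167.3) / (0.20 + 0.36 + 0.20 + 0.91 + 0.61)
  = 285.4170 / 2.2800 = 125.18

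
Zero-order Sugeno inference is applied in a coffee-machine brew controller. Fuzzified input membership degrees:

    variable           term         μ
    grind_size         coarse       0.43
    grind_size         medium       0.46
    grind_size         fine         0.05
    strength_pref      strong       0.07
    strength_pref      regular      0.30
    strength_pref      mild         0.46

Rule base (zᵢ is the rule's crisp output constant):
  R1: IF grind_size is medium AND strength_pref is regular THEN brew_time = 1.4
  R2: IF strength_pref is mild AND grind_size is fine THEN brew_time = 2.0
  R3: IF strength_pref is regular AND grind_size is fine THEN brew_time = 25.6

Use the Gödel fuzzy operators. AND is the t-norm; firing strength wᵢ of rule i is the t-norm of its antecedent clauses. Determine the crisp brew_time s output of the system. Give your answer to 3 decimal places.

R1 (z=1.4): medium=0.46, regular=0.30; AND[min(a, b)] → w = 0.30
R2 (z=2.0): mild=0.46, fine=0.05; AND[min(a, b)] → w = 0.05
R3 (z=25.6): regular=0.30, fine=0.05; AND[min(a, b)] → w = 0.05
Weighted average = (0.30·1.4 + 0.05·2.0 + 0.05·25.6) / (0.30 + 0.05 + 0.05)
  = 1.8000 / 0.4000 = 4.500

4.500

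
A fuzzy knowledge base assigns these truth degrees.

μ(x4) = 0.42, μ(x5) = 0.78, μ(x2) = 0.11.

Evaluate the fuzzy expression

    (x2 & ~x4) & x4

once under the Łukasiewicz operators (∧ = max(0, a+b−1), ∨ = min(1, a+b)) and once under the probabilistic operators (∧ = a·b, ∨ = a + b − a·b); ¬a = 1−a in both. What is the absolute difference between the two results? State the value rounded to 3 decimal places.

Under Łukasiewicz:
  ~x4 = 1 − 0.42 = 0.58
  x2 & ~x4 = max(0, a+b−1) on (0.11, 0.58) = 0.00
  (x2 & ~x4) & x4 = max(0, a+b−1) on (0.00, 0.42) = 0.00
  → value = 0.0000
Under probabilistic:
  ~x4 = 1 − 0.4200 = 0.5800
  x2 & ~x4 = a·b on (0.1100, 0.5800) = 0.0638
  (x2 & ~x4) & x4 = a·b on (0.0638, 0.4200) = 0.0268
  → value = 0.0268
|0.0000 − 0.0268| = 0.027

0.027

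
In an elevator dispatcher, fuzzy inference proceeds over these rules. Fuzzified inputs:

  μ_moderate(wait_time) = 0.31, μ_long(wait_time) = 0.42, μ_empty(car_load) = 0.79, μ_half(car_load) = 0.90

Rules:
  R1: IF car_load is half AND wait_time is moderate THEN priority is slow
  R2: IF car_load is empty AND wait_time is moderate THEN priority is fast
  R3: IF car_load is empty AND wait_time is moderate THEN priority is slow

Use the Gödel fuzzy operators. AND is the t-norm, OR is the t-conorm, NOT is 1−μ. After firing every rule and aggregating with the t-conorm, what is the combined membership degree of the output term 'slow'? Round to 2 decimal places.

R1: half=0.90, moderate=0.31; AND[min(a, b)] → w = 0.31
R2: empty=0.79, moderate=0.31; AND[min(a, b)] → w = 0.31
R3: empty=0.79, moderate=0.31; AND[min(a, b)] → w = 0.31
Rules with consequent 'slow': {R1, R3} → strengths 0.31, 0.31
Aggregate via t-conorm [max(a, b)]: 0.31

0.31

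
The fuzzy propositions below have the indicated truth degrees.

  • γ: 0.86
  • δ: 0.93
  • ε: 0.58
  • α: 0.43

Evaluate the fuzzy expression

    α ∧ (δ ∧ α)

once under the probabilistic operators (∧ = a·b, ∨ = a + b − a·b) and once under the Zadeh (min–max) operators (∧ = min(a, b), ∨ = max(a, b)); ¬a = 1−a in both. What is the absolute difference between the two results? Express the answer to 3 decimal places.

0.258

Under probabilistic:
  δ ∧ α = a·b on (0.9300, 0.4300) = 0.3999
  α ∧ (δ ∧ α) = a·b on (0.4300, 0.3999) = 0.1720
  → value = 0.1720
Under Zadeh (min–max):
  δ ∧ α = min(a, b) on (0.93, 0.43) = 0.43
  α ∧ (δ ∧ α) = min(a, b) on (0.43, 0.43) = 0.43
  → value = 0.4300
|0.1720 − 0.4300| = 0.258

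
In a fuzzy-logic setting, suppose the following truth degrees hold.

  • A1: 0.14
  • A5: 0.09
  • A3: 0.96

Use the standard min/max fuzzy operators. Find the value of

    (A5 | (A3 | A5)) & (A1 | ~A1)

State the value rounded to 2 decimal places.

A3 | A5 = max(a, b) on (0.96, 0.09) = 0.96
A5 | (A3 | A5) = max(a, b) on (0.09, 0.96) = 0.96
~A1 = 1 − 0.14 = 0.86
A1 | ~A1 = max(a, b) on (0.14, 0.86) = 0.86
(A5 | (A3 | A5)) & (A1 | ~A1) = min(a, b) on (0.96, 0.86) = 0.86

0.86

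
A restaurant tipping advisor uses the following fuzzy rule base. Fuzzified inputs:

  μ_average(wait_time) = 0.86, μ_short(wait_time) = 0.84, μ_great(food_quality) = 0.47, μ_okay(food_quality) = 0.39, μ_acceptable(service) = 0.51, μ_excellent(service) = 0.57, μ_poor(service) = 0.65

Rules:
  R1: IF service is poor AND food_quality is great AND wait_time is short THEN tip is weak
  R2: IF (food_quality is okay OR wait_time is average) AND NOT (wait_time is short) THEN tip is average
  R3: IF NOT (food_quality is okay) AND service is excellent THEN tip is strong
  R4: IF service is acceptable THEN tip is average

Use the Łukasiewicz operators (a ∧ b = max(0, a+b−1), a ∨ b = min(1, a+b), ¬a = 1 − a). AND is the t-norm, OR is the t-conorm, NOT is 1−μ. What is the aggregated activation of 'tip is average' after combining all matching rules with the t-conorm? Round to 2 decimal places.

0.67

R1: poor=0.65, great=0.47, short=0.84; AND[max(0, a+b−1)] → w = 0.00
R2: (okay=0.39 OR average=0.86) = 1.00; AND[max(0, a+b−1)] with ¬short=1−0.84=0.16 → w = 0.16
R3: ¬okay=1−0.39=0.61, excellent=0.57; AND[max(0, a+b−1)] → w = 0.18
R4: acceptable=0.51 → w = 0.51
Rules with consequent 'average': {R2, R4} → strengths 0.16, 0.51
Aggregate via t-conorm [min(1, a+b)]: 0.67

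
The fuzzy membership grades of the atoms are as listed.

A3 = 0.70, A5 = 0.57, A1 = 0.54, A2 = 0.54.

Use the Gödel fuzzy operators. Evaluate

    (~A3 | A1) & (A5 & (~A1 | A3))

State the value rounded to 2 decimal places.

~A3 = 1 − 0.70 = 0.30
~A3 | A1 = max(a, b) on (0.30, 0.54) = 0.54
~A1 = 1 − 0.54 = 0.46
~A1 | A3 = max(a, b) on (0.46, 0.70) = 0.70
A5 & (~A1 | A3) = min(a, b) on (0.57, 0.70) = 0.57
(~A3 | A1) & (A5 & (~A1 | A3)) = min(a, b) on (0.54, 0.57) = 0.54

0.54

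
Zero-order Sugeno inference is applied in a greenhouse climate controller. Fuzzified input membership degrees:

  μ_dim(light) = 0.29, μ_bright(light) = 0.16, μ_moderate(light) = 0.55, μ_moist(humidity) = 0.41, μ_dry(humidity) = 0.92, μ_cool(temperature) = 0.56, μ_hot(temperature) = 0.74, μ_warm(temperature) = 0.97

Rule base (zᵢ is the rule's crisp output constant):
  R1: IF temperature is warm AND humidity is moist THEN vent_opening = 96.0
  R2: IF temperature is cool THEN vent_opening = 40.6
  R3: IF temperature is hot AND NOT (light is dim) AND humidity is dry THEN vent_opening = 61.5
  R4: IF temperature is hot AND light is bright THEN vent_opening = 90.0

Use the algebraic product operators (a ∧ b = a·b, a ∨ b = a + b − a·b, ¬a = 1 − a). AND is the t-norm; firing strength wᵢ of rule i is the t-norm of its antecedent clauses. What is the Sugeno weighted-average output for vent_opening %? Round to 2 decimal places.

R1 (z=96.0): warm=0.97, moist=0.41; AND[a·b] → w = 0.3977
R2 (z=40.6): cool=0.56 → w = 0.5600
R3 (z=61.5): hot=0.74, ¬dim=1−0.29=0.71, dry=0.92; AND[a·b] → w = 0.4834
R4 (z=90.0): hot=0.74, bright=0.16; AND[a·b] → w = 0.1184
Weighted average = (0.3977·96.0 + 0.5600·40.6 + 0.4834·61.5 + 0.1184·90.0) / (0.3977 + 0.5600 + 0.4834 + 0.1184)
  = 101.2983 / 1.5595 = 64.96

64.96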